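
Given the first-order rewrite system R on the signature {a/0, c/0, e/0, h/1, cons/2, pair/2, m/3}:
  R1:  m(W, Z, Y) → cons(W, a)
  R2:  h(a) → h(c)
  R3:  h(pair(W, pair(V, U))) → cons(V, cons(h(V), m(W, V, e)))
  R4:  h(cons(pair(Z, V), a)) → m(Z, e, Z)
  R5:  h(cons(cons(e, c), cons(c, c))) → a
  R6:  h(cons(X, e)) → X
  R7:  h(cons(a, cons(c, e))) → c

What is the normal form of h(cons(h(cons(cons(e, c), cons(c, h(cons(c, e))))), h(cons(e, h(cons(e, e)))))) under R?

a

1. h(cons(h(cons(cons(e, c), cons(c, h(cons(c, e))))), h(cons(e, h(cons(e, e))))))  →  h(cons(h(cons(cons(e, c), cons(c, c))), h(cons(e, h(cons(e, e))))))   [R6 at 1.1.1.2.2]
2. h(cons(h(cons(cons(e, c), cons(c, c))), h(cons(e, h(cons(e, e))))))  →  h(cons(a, h(cons(e, h(cons(e, e))))))   [R5 at 1.1]
3. h(cons(a, h(cons(e, h(cons(e, e))))))  →  h(cons(a, h(cons(e, e))))   [R6 at 1.2.1.2]
4. h(cons(a, h(cons(e, e))))  →  h(cons(a, e))   [R6 at 1.2]
5. h(cons(a, e))  →  a   [R6 at ε]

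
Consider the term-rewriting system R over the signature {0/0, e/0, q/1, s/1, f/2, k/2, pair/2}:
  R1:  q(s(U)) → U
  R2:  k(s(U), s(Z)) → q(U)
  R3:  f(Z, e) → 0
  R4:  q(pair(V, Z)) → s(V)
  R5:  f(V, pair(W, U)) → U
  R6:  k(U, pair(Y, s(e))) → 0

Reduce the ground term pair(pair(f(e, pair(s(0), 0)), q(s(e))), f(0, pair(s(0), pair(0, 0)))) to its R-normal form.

pair(pair(0, e), pair(0, 0))

1. pair(pair(f(e, pair(s(0), 0)), q(s(e))), f(0, pair(s(0), pair(0, 0))))  →  pair(pair(0, q(s(e))), f(0, pair(s(0), pair(0, 0))))   [R5 at 1.1]
2. pair(pair(0, q(s(e))), f(0, pair(s(0), pair(0, 0))))  →  pair(pair(0, e), f(0, pair(s(0), pair(0, 0))))   [R1 at 1.2]
3. pair(pair(0, e), f(0, pair(s(0), pair(0, 0))))  →  pair(pair(0, e), pair(0, 0))   [R5 at 2]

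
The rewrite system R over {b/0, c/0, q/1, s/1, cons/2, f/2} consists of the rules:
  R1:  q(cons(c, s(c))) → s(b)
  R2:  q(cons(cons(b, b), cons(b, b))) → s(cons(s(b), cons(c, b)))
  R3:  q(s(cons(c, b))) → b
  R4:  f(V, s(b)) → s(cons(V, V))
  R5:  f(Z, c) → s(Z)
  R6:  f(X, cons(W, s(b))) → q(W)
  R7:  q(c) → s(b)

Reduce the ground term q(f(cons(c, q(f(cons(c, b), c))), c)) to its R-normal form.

b

1. q(f(cons(c, q(f(cons(c, b), c))), c))  →  q(s(cons(c, q(f(cons(c, b), c)))))   [R5 at 1]
2. q(s(cons(c, q(f(cons(c, b), c)))))  →  q(s(cons(c, q(s(cons(c, b))))))   [R5 at 1.1.2.1]
3. q(s(cons(c, q(s(cons(c, b))))))  →  q(s(cons(c, b)))   [R3 at 1.1.2]
4. q(s(cons(c, b)))  →  b   [R3 at ε]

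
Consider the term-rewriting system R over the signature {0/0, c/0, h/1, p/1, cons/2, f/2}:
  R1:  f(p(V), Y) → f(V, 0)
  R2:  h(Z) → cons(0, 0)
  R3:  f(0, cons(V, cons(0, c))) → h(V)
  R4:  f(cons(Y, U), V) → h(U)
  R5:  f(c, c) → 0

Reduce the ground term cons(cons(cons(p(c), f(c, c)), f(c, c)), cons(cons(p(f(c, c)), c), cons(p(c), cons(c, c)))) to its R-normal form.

1. cons(cons(cons(p(c), f(c, c)), f(c, c)), cons(cons(p(f(c, c)), c), cons(p(c), cons(c, c))))  →  cons(cons(cons(p(c), 0), f(c, c)), cons(cons(p(f(c, c)), c), cons(p(c), cons(c, c))))   [R5 at 1.1.2]
2. cons(cons(cons(p(c), 0), f(c, c)), cons(cons(p(f(c, c)), c), cons(p(c), cons(c, c))))  →  cons(cons(cons(p(c), 0), 0), cons(cons(p(f(c, c)), c), cons(p(c), cons(c, c))))   [R5 at 1.2]
3. cons(cons(cons(p(c), 0), 0), cons(cons(p(f(c, c)), c), cons(p(c), cons(c, c))))  →  cons(cons(cons(p(c), 0), 0), cons(cons(p(0), c), cons(p(c), cons(c, c))))   [R5 at 2.1.1.1]

cons(cons(cons(p(c), 0), 0), cons(cons(p(0), c), cons(p(c), cons(c, c))))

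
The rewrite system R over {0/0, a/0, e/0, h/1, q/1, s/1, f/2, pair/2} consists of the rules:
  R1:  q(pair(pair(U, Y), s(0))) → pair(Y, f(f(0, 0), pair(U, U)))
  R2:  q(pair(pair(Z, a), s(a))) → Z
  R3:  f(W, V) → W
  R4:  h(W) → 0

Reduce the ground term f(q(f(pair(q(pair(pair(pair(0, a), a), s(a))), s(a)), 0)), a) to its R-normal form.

1. f(q(f(pair(q(pair(pair(pair(0, a), a), s(a))), s(a)), 0)), a)  →  q(f(pair(q(pair(pair(pair(0, a), a), s(a))), s(a)), 0))   [R3 at ε]
2. q(f(pair(q(pair(pair(pair(0, a), a), s(a))), s(a)), 0))  →  q(pair(q(pair(pair(pair(0, a), a), s(a))), s(a)))   [R3 at 1]
3. q(pair(q(pair(pair(pair(0, a), a), s(a))), s(a)))  →  q(pair(pair(0, a), s(a)))   [R2 at 1.1]
4. q(pair(pair(0, a), s(a)))  →  0   [R2 at ε]

0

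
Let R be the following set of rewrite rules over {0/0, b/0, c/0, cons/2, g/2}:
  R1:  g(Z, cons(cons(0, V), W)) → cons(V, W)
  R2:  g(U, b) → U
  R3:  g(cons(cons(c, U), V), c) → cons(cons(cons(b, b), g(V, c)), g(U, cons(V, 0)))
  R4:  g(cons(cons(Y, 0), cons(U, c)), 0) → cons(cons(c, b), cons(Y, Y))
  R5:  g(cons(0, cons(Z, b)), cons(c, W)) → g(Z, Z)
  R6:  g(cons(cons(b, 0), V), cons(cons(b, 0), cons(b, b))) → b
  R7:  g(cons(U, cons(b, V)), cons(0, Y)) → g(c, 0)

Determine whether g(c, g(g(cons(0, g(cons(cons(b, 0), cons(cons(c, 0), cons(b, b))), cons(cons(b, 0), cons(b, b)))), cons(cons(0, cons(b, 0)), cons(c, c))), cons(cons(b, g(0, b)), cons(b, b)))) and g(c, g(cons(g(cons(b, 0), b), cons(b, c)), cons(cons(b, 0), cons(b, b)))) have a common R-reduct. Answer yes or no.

yes — NF(t₁) = c, NF(t₂) = c

Reduce t₁ = g(c, g(g(cons(0, g(cons(cons(b, 0), cons(cons(c, 0), cons(b, b))), cons(cons(b, 0), cons(b, b)))), cons(cons(0, cons(b, 0)), cons(c, c))), cons(cons(b, g(0, b)), cons(b, b)))):
1. g(c, g(g(cons(0, g(cons(cons(b, 0), cons(cons(c, 0), cons(b, b))), cons(cons(b, 0), cons(b, b)))), cons(cons(0, cons(b, 0)), cons(c, c))), cons(cons(b, g(0, b)), cons(b, b))))  →  g(c, g(cons(cons(b, 0), cons(c, c)), cons(cons(b, g(0, b)), cons(b, b))))   [R1 at 2.1]
2. g(c, g(cons(cons(b, 0), cons(c, c)), cons(cons(b, g(0, b)), cons(b, b))))  →  g(c, g(cons(cons(b, 0), cons(c, c)), cons(cons(b, 0), cons(b, b))))   [R2 at 2.2.1.2]
3. g(c, g(cons(cons(b, 0), cons(c, c)), cons(cons(b, 0), cons(b, b))))  →  g(c, b)   [R6 at 2]
4. g(c, b)  →  c   [R2 at ε]

Reduce t₂ = g(c, g(cons(g(cons(b, 0), b), cons(b, c)), cons(cons(b, 0), cons(b, b)))):
1. g(c, g(cons(g(cons(b, 0), b), cons(b, c)), cons(cons(b, 0), cons(b, b))))  →  g(c, g(cons(cons(b, 0), cons(b, c)), cons(cons(b, 0), cons(b, b))))   [R2 at 2.1.1]
2. g(c, g(cons(cons(b, 0), cons(b, c)), cons(cons(b, 0), cons(b, b))))  →  g(c, b)   [R6 at 2]
3. g(c, b)  →  c   [R2 at ε]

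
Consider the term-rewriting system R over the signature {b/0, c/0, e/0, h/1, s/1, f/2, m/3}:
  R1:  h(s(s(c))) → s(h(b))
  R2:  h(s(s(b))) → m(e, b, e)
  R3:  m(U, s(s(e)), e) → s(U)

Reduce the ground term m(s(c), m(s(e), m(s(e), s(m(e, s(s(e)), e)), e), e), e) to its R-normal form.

1. m(s(c), m(s(e), m(s(e), s(m(e, s(s(e)), e)), e), e), e)  →  m(s(c), m(s(e), m(s(e), s(s(e)), e), e), e)   [R3 at 2.2.2.1]
2. m(s(c), m(s(e), m(s(e), s(s(e)), e), e), e)  →  m(s(c), m(s(e), s(s(e)), e), e)   [R3 at 2.2]
3. m(s(c), m(s(e), s(s(e)), e), e)  →  m(s(c), s(s(e)), e)   [R3 at 2]
4. m(s(c), s(s(e)), e)  →  s(s(c))   [R3 at ε]

s(s(c))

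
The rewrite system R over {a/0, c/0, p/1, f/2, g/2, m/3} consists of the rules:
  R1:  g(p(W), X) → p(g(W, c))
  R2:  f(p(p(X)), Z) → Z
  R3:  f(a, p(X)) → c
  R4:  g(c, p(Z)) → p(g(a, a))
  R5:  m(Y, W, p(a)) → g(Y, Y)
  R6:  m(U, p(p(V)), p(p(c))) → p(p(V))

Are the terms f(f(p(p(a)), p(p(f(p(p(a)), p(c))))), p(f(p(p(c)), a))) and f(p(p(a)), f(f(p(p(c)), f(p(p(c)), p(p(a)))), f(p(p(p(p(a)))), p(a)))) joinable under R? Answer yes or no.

Reduce t₁ = f(f(p(p(a)), p(p(f(p(p(a)), p(c))))), p(f(p(p(c)), a))):
1. f(f(p(p(a)), p(p(f(p(p(a)), p(c))))), p(f(p(p(c)), a)))  →  f(p(p(f(p(p(a)), p(c)))), p(f(p(p(c)), a)))   [R2 at 1]
2. f(p(p(f(p(p(a)), p(c)))), p(f(p(p(c)), a)))  →  p(f(p(p(c)), a))   [R2 at ε]
3. p(f(p(p(c)), a))  →  p(a)   [R2 at 1]

Reduce t₂ = f(p(p(a)), f(f(p(p(c)), f(p(p(c)), p(p(a)))), f(p(p(p(p(a)))), p(a)))):
1. f(p(p(a)), f(f(p(p(c)), f(p(p(c)), p(p(a)))), f(p(p(p(p(a)))), p(a))))  →  f(f(p(p(c)), f(p(p(c)), p(p(a)))), f(p(p(p(p(a)))), p(a)))   [R2 at ε]
2. f(f(p(p(c)), f(p(p(c)), p(p(a)))), f(p(p(p(p(a)))), p(a)))  →  f(f(p(p(c)), p(p(a))), f(p(p(p(p(a)))), p(a)))   [R2 at 1]
3. f(f(p(p(c)), p(p(a))), f(p(p(p(p(a)))), p(a)))  →  f(p(p(a)), f(p(p(p(p(a)))), p(a)))   [R2 at 1]
4. f(p(p(a)), f(p(p(p(p(a)))), p(a)))  →  f(p(p(p(p(a)))), p(a))   [R2 at ε]
5. f(p(p(p(p(a)))), p(a))  →  p(a)   [R2 at ε]

yes — NF(t₁) = p(a), NF(t₂) = p(a)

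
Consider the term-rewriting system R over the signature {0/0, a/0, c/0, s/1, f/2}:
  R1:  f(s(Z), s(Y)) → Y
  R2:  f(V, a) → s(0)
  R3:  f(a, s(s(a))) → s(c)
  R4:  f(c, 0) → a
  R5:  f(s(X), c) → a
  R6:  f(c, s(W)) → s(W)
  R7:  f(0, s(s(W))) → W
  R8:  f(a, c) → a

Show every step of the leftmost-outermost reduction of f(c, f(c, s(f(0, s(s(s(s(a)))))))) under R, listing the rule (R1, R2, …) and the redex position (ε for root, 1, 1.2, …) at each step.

1. f(c, f(c, s(f(0, s(s(s(s(a))))))))  →  f(c, s(f(0, s(s(s(s(a)))))))   [R6 at 2]
2. f(c, s(f(0, s(s(s(s(a)))))))  →  s(f(0, s(s(s(s(a))))))   [R6 at ε]
3. s(f(0, s(s(s(s(a))))))  →  s(s(s(a)))   [R7 at 1]

s(s(s(a)))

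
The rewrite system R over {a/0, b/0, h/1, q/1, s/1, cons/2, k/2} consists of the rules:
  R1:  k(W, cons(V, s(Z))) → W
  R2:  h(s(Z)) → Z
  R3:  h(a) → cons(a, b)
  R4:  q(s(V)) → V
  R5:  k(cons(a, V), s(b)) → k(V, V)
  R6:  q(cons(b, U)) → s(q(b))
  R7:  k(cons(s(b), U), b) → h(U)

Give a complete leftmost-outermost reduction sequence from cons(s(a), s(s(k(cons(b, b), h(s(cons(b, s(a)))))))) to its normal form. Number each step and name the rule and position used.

cons(s(a), s(s(cons(b, b))))

1. cons(s(a), s(s(k(cons(b, b), h(s(cons(b, s(a))))))))  →  cons(s(a), s(s(k(cons(b, b), cons(b, s(a))))))   [R2 at 2.1.1.2]
2. cons(s(a), s(s(k(cons(b, b), cons(b, s(a))))))  →  cons(s(a), s(s(cons(b, b))))   [R1 at 2.1.1]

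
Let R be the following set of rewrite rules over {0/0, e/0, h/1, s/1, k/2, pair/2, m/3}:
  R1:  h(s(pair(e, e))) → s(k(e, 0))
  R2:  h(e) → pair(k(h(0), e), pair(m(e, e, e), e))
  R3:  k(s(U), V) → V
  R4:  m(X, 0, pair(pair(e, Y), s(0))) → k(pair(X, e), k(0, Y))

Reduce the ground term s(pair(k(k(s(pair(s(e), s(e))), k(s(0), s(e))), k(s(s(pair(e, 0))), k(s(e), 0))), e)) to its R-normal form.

1. s(pair(k(k(s(pair(s(e), s(e))), k(s(0), s(e))), k(s(s(pair(e, 0))), k(s(e), 0))), e))  →  s(pair(k(k(s(0), s(e)), k(s(s(pair(e, 0))), k(s(e), 0))), e))   [R3 at 1.1.1]
2. s(pair(k(k(s(0), s(e)), k(s(s(pair(e, 0))), k(s(e), 0))), e))  →  s(pair(k(s(e), k(s(s(pair(e, 0))), k(s(e), 0))), e))   [R3 at 1.1.1]
3. s(pair(k(s(e), k(s(s(pair(e, 0))), k(s(e), 0))), e))  →  s(pair(k(s(s(pair(e, 0))), k(s(e), 0)), e))   [R3 at 1.1]
4. s(pair(k(s(s(pair(e, 0))), k(s(e), 0)), e))  →  s(pair(k(s(e), 0), e))   [R3 at 1.1]
5. s(pair(k(s(e), 0), e))  →  s(pair(0, e))   [R3 at 1.1]

s(pair(0, e))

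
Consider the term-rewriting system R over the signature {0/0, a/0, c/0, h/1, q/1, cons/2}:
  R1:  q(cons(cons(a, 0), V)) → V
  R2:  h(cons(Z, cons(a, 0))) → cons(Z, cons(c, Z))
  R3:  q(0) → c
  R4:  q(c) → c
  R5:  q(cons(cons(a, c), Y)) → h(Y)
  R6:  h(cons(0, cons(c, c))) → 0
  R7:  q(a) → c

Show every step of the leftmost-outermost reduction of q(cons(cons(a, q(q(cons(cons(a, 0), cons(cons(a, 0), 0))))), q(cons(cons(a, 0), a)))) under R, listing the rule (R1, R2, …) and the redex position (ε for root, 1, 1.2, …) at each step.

a

1. q(cons(cons(a, q(q(cons(cons(a, 0), cons(cons(a, 0), 0))))), q(cons(cons(a, 0), a))))  →  q(cons(cons(a, q(cons(cons(a, 0), 0))), q(cons(cons(a, 0), a))))   [R1 at 1.1.2.1]
2. q(cons(cons(a, q(cons(cons(a, 0), 0))), q(cons(cons(a, 0), a))))  →  q(cons(cons(a, 0), q(cons(cons(a, 0), a))))   [R1 at 1.1.2]
3. q(cons(cons(a, 0), q(cons(cons(a, 0), a))))  →  q(cons(cons(a, 0), a))   [R1 at ε]
4. q(cons(cons(a, 0), a))  →  a   [R1 at ε]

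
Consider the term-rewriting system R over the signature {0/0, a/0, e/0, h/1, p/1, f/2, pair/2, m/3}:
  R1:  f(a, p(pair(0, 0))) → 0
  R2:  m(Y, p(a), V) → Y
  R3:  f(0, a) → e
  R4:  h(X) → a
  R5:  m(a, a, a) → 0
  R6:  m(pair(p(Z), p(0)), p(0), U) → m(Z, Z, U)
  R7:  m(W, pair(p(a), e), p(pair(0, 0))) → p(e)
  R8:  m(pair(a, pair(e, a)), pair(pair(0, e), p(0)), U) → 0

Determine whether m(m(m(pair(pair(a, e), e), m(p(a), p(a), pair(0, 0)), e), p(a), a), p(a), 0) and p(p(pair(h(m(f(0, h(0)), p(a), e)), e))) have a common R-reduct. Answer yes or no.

Reduce t₁ = m(m(m(pair(pair(a, e), e), m(p(a), p(a), pair(0, 0)), e), p(a), a), p(a), 0):
1. m(m(m(pair(pair(a, e), e), m(p(a), p(a), pair(0, 0)), e), p(a), a), p(a), 0)  →  m(m(pair(pair(a, e), e), m(p(a), p(a), pair(0, 0)), e), p(a), a)   [R2 at ε]
2. m(m(pair(pair(a, e), e), m(p(a), p(a), pair(0, 0)), e), p(a), a)  →  m(pair(pair(a, e), e), m(p(a), p(a), pair(0, 0)), e)   [R2 at ε]
3. m(pair(pair(a, e), e), m(p(a), p(a), pair(0, 0)), e)  →  m(pair(pair(a, e), e), p(a), e)   [R2 at 2]
4. m(pair(pair(a, e), e), p(a), e)  →  pair(pair(a, e), e)   [R2 at ε]

Reduce t₂ = p(p(pair(h(m(f(0, h(0)), p(a), e)), e))):
1. p(p(pair(h(m(f(0, h(0)), p(a), e)), e)))  →  p(p(pair(a, e)))   [R4 at 1.1.1]

no — NF(t₁) = pair(pair(a, e), e), NF(t₂) = p(p(pair(a, e)))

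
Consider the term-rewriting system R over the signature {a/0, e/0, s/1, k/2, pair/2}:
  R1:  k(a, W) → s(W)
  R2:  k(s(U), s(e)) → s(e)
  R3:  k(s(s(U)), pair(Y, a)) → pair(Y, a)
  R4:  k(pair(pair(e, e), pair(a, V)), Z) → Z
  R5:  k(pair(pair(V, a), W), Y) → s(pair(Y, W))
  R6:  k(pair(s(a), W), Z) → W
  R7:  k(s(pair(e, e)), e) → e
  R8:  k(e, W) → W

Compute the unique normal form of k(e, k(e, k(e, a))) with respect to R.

1. k(e, k(e, k(e, a)))  →  k(e, k(e, a))   [R8 at ε]
2. k(e, k(e, a))  →  k(e, a)   [R8 at ε]
3. k(e, a)  →  a   [R8 at ε]

a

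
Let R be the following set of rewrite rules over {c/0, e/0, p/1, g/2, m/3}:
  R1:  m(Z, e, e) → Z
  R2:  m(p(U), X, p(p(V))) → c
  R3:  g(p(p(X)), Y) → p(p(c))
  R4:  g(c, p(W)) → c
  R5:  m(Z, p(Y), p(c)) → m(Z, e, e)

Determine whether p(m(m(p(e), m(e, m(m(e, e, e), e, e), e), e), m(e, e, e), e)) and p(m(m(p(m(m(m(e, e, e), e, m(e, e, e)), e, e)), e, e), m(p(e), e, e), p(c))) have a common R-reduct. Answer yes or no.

yes — NF(t₁) = p(p(e)), NF(t₂) = p(p(e))

Reduce t₁ = p(m(m(p(e), m(e, m(m(e, e, e), e, e), e), e), m(e, e, e), e)):
1. p(m(m(p(e), m(e, m(m(e, e, e), e, e), e), e), m(e, e, e), e))  →  p(m(m(p(e), m(e, m(e, e, e), e), e), m(e, e, e), e))   [R1 at 1.1.2.2]
2. p(m(m(p(e), m(e, m(e, e, e), e), e), m(e, e, e), e))  →  p(m(m(p(e), m(e, e, e), e), m(e, e, e), e))   [R1 at 1.1.2.2]
3. p(m(m(p(e), m(e, e, e), e), m(e, e, e), e))  →  p(m(m(p(e), e, e), m(e, e, e), e))   [R1 at 1.1.2]
4. p(m(m(p(e), e, e), m(e, e, e), e))  →  p(m(p(e), m(e, e, e), e))   [R1 at 1.1]
5. p(m(p(e), m(e, e, e), e))  →  p(m(p(e), e, e))   [R1 at 1.2]
6. p(m(p(e), e, e))  →  p(p(e))   [R1 at 1]

Reduce t₂ = p(m(m(p(m(m(m(e, e, e), e, m(e, e, e)), e, e)), e, e), m(p(e), e, e), p(c))):
1. p(m(m(p(m(m(m(e, e, e), e, m(e, e, e)), e, e)), e, e), m(p(e), e, e), p(c)))  →  p(m(p(m(m(m(e, e, e), e, m(e, e, e)), e, e)), m(p(e), e, e), p(c)))   [R1 at 1.1]
2. p(m(p(m(m(m(e, e, e), e, m(e, e, e)), e, e)), m(p(e), e, e), p(c)))  →  p(m(p(m(m(e, e, e), e, m(e, e, e))), m(p(e), e, e), p(c)))   [R1 at 1.1.1]
3. p(m(p(m(m(e, e, e), e, m(e, e, e))), m(p(e), e, e), p(c)))  →  p(m(p(m(e, e, m(e, e, e))), m(p(e), e, e), p(c)))   [R1 at 1.1.1.1]
4. p(m(p(m(e, e, m(e, e, e))), m(p(e), e, e), p(c)))  →  p(m(p(m(e, e, e)), m(p(e), e, e), p(c)))   [R1 at 1.1.1.3]
5. p(m(p(m(e, e, e)), m(p(e), e, e), p(c)))  →  p(m(p(e), m(p(e), e, e), p(c)))   [R1 at 1.1.1]
6. p(m(p(e), m(p(e), e, e), p(c)))  →  p(m(p(e), p(e), p(c)))   [R1 at 1.2]
7. p(m(p(e), p(e), p(c)))  →  p(m(p(e), e, e))   [R5 at 1]
8. p(m(p(e), e, e))  →  p(p(e))   [R1 at 1]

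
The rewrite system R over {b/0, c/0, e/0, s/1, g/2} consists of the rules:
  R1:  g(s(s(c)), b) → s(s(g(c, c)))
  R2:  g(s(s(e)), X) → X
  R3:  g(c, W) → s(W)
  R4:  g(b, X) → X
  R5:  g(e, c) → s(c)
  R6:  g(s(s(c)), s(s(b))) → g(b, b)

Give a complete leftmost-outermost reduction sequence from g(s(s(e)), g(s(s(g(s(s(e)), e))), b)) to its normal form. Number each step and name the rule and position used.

1. g(s(s(e)), g(s(s(g(s(s(e)), e))), b))  →  g(s(s(g(s(s(e)), e))), b)   [R2 at ε]
2. g(s(s(g(s(s(e)), e))), b)  →  g(s(s(e)), b)   [R2 at 1.1.1]
3. g(s(s(e)), b)  →  b   [R2 at ε]

b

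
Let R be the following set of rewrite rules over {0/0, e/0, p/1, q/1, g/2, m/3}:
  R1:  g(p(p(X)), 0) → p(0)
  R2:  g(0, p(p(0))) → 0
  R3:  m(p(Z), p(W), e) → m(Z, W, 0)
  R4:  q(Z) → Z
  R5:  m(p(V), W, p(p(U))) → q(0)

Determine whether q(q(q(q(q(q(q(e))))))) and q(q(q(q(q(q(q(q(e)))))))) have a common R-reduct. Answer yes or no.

yes — NF(t₁) = e, NF(t₂) = e

Reduce t₁ = q(q(q(q(q(q(q(e))))))):
1. q(q(q(q(q(q(q(e)))))))  →  q(q(q(q(q(q(e))))))   [R4 at ε]
2. q(q(q(q(q(q(e))))))  →  q(q(q(q(q(e)))))   [R4 at ε]
3. q(q(q(q(q(e)))))  →  q(q(q(q(e))))   [R4 at ε]
4. q(q(q(q(e))))  →  q(q(q(e)))   [R4 at ε]
5. q(q(q(e)))  →  q(q(e))   [R4 at ε]
6. q(q(e))  →  q(e)   [R4 at ε]
7. q(e)  →  e   [R4 at ε]

Reduce t₂ = q(q(q(q(q(q(q(q(e)))))))):
1. q(q(q(q(q(q(q(q(e))))))))  →  q(q(q(q(q(q(q(e)))))))   [R4 at ε]
2. q(q(q(q(q(q(q(e)))))))  →  q(q(q(q(q(q(e))))))   [R4 at ε]
3. q(q(q(q(q(q(e))))))  →  q(q(q(q(q(e)))))   [R4 at ε]
4. q(q(q(q(q(e)))))  →  q(q(q(q(e))))   [R4 at ε]
5. q(q(q(q(e))))  →  q(q(q(e)))   [R4 at ε]
6. q(q(q(e)))  →  q(q(e))   [R4 at ε]
7. q(q(e))  →  q(e)   [R4 at ε]
8. q(e)  →  e   [R4 at ε]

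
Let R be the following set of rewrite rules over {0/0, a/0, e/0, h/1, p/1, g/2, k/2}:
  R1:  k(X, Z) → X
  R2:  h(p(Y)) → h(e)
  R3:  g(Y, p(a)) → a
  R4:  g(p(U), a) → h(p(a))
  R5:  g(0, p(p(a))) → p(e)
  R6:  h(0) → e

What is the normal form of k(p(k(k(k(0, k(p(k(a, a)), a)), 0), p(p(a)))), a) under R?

1. k(p(k(k(k(0, k(p(k(a, a)), a)), 0), p(p(a)))), a)  →  p(k(k(k(0, k(p(k(a, a)), a)), 0), p(p(a))))   [R1 at ε]
2. p(k(k(k(0, k(p(k(a, a)), a)), 0), p(p(a))))  →  p(k(k(0, k(p(k(a, a)), a)), 0))   [R1 at 1]
3. p(k(k(0, k(p(k(a, a)), a)), 0))  →  p(k(0, k(p(k(a, a)), a)))   [R1 at 1]
4. p(k(0, k(p(k(a, a)), a)))  →  p(0)   [R1 at 1]

p(0)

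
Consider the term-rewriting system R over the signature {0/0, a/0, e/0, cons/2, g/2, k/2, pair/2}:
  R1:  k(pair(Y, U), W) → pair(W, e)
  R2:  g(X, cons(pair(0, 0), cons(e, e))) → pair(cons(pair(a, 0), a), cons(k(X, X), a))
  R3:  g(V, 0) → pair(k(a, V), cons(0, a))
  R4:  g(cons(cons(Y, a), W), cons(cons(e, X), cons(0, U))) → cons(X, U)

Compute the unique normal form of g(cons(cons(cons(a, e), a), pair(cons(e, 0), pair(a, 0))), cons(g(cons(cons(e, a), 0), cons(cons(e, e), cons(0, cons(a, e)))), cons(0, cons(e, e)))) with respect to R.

1. g(cons(cons(cons(a, e), a), pair(cons(e, 0), pair(a, 0))), cons(g(cons(cons(e, a), 0), cons(cons(e, e), cons(0, cons(a, e)))), cons(0, cons(e, e))))  →  g(cons(cons(cons(a, e), a), pair(cons(e, 0), pair(a, 0))), cons(cons(e, cons(a, e)), cons(0, cons(e, e))))   [R4 at 2.1]
2. g(cons(cons(cons(a, e), a), pair(cons(e, 0), pair(a, 0))), cons(cons(e, cons(a, e)), cons(0, cons(e, e))))  →  cons(cons(a, e), cons(e, e))   [R4 at ε]

cons(cons(a, e), cons(e, e))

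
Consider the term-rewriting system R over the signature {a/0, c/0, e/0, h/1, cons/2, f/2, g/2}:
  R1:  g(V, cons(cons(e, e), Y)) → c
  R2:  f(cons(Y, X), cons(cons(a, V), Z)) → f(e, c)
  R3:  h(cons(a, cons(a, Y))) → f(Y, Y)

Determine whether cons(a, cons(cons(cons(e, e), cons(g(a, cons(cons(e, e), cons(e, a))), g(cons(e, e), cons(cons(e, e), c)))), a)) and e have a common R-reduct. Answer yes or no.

no — NF(t₁) = cons(a, cons(cons(cons(e, e), cons(c, c)), a)), NF(t₂) = e

Reduce t₁ = cons(a, cons(cons(cons(e, e), cons(g(a, cons(cons(e, e), cons(e, a))), g(cons(e, e), cons(cons(e, e), c)))), a)):
1. cons(a, cons(cons(cons(e, e), cons(g(a, cons(cons(e, e), cons(e, a))), g(cons(e, e), cons(cons(e, e), c)))), a))  →  cons(a, cons(cons(cons(e, e), cons(c, g(cons(e, e), cons(cons(e, e), c)))), a))   [R1 at 2.1.2.1]
2. cons(a, cons(cons(cons(e, e), cons(c, g(cons(e, e), cons(cons(e, e), c)))), a))  →  cons(a, cons(cons(cons(e, e), cons(c, c)), a))   [R1 at 2.1.2.2]

Reduce t₂ = e:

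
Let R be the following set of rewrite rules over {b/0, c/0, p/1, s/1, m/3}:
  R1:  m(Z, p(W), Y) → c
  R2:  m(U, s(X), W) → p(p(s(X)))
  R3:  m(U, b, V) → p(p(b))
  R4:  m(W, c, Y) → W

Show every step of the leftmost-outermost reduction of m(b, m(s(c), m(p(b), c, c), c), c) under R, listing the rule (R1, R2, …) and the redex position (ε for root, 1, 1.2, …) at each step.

1. m(b, m(s(c), m(p(b), c, c), c), c)  →  m(b, m(s(c), p(b), c), c)   [R4 at 2.2]
2. m(b, m(s(c), p(b), c), c)  →  m(b, c, c)   [R1 at 2]
3. m(b, c, c)  →  b   [R4 at ε]

b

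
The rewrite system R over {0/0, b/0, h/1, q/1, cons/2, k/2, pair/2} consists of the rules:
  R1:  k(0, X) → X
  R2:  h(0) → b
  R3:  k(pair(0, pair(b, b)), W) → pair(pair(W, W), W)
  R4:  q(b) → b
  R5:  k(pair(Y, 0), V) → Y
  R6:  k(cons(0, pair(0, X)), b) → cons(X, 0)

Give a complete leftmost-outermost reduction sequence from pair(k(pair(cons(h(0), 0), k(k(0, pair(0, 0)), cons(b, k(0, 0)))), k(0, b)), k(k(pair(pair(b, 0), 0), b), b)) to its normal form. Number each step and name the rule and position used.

1. pair(k(pair(cons(h(0), 0), k(k(0, pair(0, 0)), cons(b, k(0, 0)))), k(0, b)), k(k(pair(pair(b, 0), 0), b), b))  →  pair(k(pair(cons(b, 0), k(k(0, pair(0, 0)), cons(b, k(0, 0)))), k(0, b)), k(k(pair(pair(b, 0), 0), b), b))   [R2 at 1.1.1.1]
2. pair(k(pair(cons(b, 0), k(k(0, pair(0, 0)), cons(b, k(0, 0)))), k(0, b)), k(k(pair(pair(b, 0), 0), b), b))  →  pair(k(pair(cons(b, 0), k(pair(0, 0), cons(b, k(0, 0)))), k(0, b)), k(k(pair(pair(b, 0), 0), b), b))   [R1 at 1.1.2.1]
3. pair(k(pair(cons(b, 0), k(pair(0, 0), cons(b, k(0, 0)))), k(0, b)), k(k(pair(pair(b, 0), 0), b), b))  →  pair(k(pair(cons(b, 0), 0), k(0, b)), k(k(pair(pair(b, 0), 0), b), b))   [R5 at 1.1.2]
4. pair(k(pair(cons(b, 0), 0), k(0, b)), k(k(pair(pair(b, 0), 0), b), b))  →  pair(cons(b, 0), k(k(pair(pair(b, 0), 0), b), b))   [R5 at 1]
5. pair(cons(b, 0), k(k(pair(pair(b, 0), 0), b), b))  →  pair(cons(b, 0), k(pair(b, 0), b))   [R5 at 2.1]
6. pair(cons(b, 0), k(pair(b, 0), b))  →  pair(cons(b, 0), b)   [R5 at 2]

pair(cons(b, 0), b)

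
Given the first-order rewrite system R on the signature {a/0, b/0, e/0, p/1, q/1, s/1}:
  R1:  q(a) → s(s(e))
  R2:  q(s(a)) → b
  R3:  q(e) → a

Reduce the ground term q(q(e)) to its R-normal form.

s(s(e))

1. q(q(e))  →  q(a)   [R3 at 1]
2. q(a)  →  s(s(e))   [R1 at ε]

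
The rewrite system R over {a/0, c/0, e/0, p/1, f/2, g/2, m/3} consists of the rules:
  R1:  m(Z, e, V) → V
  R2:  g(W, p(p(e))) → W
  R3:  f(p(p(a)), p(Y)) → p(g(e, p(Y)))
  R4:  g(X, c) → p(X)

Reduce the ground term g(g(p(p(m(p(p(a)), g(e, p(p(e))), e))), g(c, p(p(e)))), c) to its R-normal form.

p(p(p(p(e))))

1. g(g(p(p(m(p(p(a)), g(e, p(p(e))), e))), g(c, p(p(e)))), c)  →  p(g(p(p(m(p(p(a)), g(e, p(p(e))), e))), g(c, p(p(e)))))   [R4 at ε]
2. p(g(p(p(m(p(p(a)), g(e, p(p(e))), e))), g(c, p(p(e)))))  →  p(g(p(p(m(p(p(a)), e, e))), g(c, p(p(e)))))   [R2 at 1.1.1.1.2]
3. p(g(p(p(m(p(p(a)), e, e))), g(c, p(p(e)))))  →  p(g(p(p(e)), g(c, p(p(e)))))   [R1 at 1.1.1.1]
4. p(g(p(p(e)), g(c, p(p(e)))))  →  p(g(p(p(e)), c))   [R2 at 1.2]
5. p(g(p(p(e)), c))  →  p(p(p(p(e))))   [R4 at 1]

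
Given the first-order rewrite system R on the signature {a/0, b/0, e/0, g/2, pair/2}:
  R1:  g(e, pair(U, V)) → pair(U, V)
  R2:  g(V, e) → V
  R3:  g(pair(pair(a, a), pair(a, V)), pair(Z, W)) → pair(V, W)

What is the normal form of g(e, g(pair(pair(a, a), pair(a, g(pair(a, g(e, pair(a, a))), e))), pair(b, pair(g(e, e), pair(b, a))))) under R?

pair(pair(a, pair(a, a)), pair(e, pair(b, a)))

1. g(e, g(pair(pair(a, a), pair(a, g(pair(a, g(e, pair(a, a))), e))), pair(b, pair(g(e, e), pair(b, a)))))  →  g(e, pair(g(pair(a, g(e, pair(a, a))), e), pair(g(e, e), pair(b, a))))   [R3 at 2]
2. g(e, pair(g(pair(a, g(e, pair(a, a))), e), pair(g(e, e), pair(b, a))))  →  pair(g(pair(a, g(e, pair(a, a))), e), pair(g(e, e), pair(b, a)))   [R1 at ε]
3. pair(g(pair(a, g(e, pair(a, a))), e), pair(g(e, e), pair(b, a)))  →  pair(pair(a, g(e, pair(a, a))), pair(g(e, e), pair(b, a)))   [R2 at 1]
4. pair(pair(a, g(e, pair(a, a))), pair(g(e, e), pair(b, a)))  →  pair(pair(a, pair(a, a)), pair(g(e, e), pair(b, a)))   [R1 at 1.2]
5. pair(pair(a, pair(a, a)), pair(g(e, e), pair(b, a)))  →  pair(pair(a, pair(a, a)), pair(e, pair(b, a)))   [R2 at 2.1]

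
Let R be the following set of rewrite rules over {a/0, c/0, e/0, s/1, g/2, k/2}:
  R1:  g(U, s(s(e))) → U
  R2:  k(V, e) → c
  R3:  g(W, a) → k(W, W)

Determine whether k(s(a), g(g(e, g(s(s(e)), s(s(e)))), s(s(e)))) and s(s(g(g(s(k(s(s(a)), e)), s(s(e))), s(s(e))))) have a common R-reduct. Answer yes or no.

no — NF(t₁) = c, NF(t₂) = s(s(s(c)))

Reduce t₁ = k(s(a), g(g(e, g(s(s(e)), s(s(e)))), s(s(e)))):
1. k(s(a), g(g(e, g(s(s(e)), s(s(e)))), s(s(e))))  →  k(s(a), g(e, g(s(s(e)), s(s(e)))))   [R1 at 2]
2. k(s(a), g(e, g(s(s(e)), s(s(e)))))  →  k(s(a), g(e, s(s(e))))   [R1 at 2.2]
3. k(s(a), g(e, s(s(e))))  →  k(s(a), e)   [R1 at 2]
4. k(s(a), e)  →  c   [R2 at ε]

Reduce t₂ = s(s(g(g(s(k(s(s(a)), e)), s(s(e))), s(s(e))))):
1. s(s(g(g(s(k(s(s(a)), e)), s(s(e))), s(s(e)))))  →  s(s(g(s(k(s(s(a)), e)), s(s(e)))))   [R1 at 1.1]
2. s(s(g(s(k(s(s(a)), e)), s(s(e)))))  →  s(s(s(k(s(s(a)), e))))   [R1 at 1.1]
3. s(s(s(k(s(s(a)), e))))  →  s(s(s(c)))   [R2 at 1.1.1]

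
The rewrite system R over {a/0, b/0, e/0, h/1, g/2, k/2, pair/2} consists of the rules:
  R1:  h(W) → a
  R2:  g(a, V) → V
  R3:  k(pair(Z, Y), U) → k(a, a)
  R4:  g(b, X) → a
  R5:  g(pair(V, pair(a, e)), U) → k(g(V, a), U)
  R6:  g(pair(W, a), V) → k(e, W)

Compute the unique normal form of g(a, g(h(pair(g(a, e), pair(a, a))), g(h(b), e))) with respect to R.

e

1. g(a, g(h(pair(g(a, e), pair(a, a))), g(h(b), e)))  →  g(h(pair(g(a, e), pair(a, a))), g(h(b), e))   [R2 at ε]
2. g(h(pair(g(a, e), pair(a, a))), g(h(b), e))  →  g(a, g(h(b), e))   [R1 at 1]
3. g(a, g(h(b), e))  →  g(h(b), e)   [R2 at ε]
4. g(h(b), e)  →  g(a, e)   [R1 at 1]
5. g(a, e)  →  e   [R2 at ε]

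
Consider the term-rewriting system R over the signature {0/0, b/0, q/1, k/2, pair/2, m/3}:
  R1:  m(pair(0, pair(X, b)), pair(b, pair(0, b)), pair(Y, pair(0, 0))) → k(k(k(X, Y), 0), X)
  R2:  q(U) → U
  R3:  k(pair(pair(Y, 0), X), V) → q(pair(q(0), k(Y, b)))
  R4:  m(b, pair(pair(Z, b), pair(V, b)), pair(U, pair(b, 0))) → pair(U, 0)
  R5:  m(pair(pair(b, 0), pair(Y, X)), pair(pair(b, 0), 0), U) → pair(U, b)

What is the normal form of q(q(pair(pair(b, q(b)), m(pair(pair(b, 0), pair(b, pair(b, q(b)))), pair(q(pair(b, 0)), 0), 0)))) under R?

1. q(q(pair(pair(b, q(b)), m(pair(pair(b, 0), pair(b, pair(b, q(b)))), pair(q(pair(b, 0)), 0), 0))))  →  q(pair(pair(b, q(b)), m(pair(pair(b, 0), pair(b, pair(b, q(b)))), pair(q(pair(b, 0)), 0), 0)))   [R2 at ε]
2. q(pair(pair(b, q(b)), m(pair(pair(b, 0), pair(b, pair(b, q(b)))), pair(q(pair(b, 0)), 0), 0)))  →  pair(pair(b, q(b)), m(pair(pair(b, 0), pair(b, pair(b, q(b)))), pair(q(pair(b, 0)), 0), 0))   [R2 at ε]
3. pair(pair(b, q(b)), m(pair(pair(b, 0), pair(b, pair(b, q(b)))), pair(q(pair(b, 0)), 0), 0))  →  pair(pair(b, b), m(pair(pair(b, 0), pair(b, pair(b, q(b)))), pair(q(pair(b, 0)), 0), 0))   [R2 at 1.2]
4. pair(pair(b, b), m(pair(pair(b, 0), pair(b, pair(b, q(b)))), pair(q(pair(b, 0)), 0), 0))  →  pair(pair(b, b), m(pair(pair(b, 0), pair(b, pair(b, b))), pair(q(pair(b, 0)), 0), 0))   [R2 at 2.1.2.2.2]
5. pair(pair(b, b), m(pair(pair(b, 0), pair(b, pair(b, b))), pair(q(pair(b, 0)), 0), 0))  →  pair(pair(b, b), m(pair(pair(b, 0), pair(b, pair(b, b))), pair(pair(b, 0), 0), 0))   [R2 at 2.2.1]
6. pair(pair(b, b), m(pair(pair(b, 0), pair(b, pair(b, b))), pair(pair(b, 0), 0), 0))  →  pair(pair(b, b), pair(0, b))   [R5 at 2]

pair(pair(b, b), pair(0, b))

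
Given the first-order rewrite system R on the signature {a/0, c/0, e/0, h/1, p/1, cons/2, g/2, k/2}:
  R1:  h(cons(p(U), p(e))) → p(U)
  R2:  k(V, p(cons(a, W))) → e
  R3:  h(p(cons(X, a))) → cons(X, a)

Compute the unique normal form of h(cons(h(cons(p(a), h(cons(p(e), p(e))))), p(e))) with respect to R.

p(a)

1. h(cons(h(cons(p(a), h(cons(p(e), p(e))))), p(e)))  →  h(cons(h(cons(p(a), p(e))), p(e)))   [R1 at 1.1.1.2]
2. h(cons(h(cons(p(a), p(e))), p(e)))  →  h(cons(p(a), p(e)))   [R1 at 1.1]
3. h(cons(p(a), p(e)))  →  p(a)   [R1 at ε]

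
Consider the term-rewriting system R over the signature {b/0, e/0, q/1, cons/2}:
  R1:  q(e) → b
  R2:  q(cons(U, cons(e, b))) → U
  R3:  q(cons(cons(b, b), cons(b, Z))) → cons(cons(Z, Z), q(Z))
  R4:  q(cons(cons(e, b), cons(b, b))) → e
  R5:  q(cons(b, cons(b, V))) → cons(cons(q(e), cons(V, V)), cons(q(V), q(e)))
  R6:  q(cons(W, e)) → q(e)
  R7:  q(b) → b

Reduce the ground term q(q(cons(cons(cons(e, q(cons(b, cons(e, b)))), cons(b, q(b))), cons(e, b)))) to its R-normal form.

e

1. q(q(cons(cons(cons(e, q(cons(b, cons(e, b)))), cons(b, q(b))), cons(e, b))))  →  q(cons(cons(e, q(cons(b, cons(e, b)))), cons(b, q(b))))   [R2 at 1]
2. q(cons(cons(e, q(cons(b, cons(e, b)))), cons(b, q(b))))  →  q(cons(cons(e, b), cons(b, q(b))))   [R2 at 1.1.2]
3. q(cons(cons(e, b), cons(b, q(b))))  →  q(cons(cons(e, b), cons(b, b)))   [R7 at 1.2.2]
4. q(cons(cons(e, b), cons(b, b)))  →  e   [R4 at ε]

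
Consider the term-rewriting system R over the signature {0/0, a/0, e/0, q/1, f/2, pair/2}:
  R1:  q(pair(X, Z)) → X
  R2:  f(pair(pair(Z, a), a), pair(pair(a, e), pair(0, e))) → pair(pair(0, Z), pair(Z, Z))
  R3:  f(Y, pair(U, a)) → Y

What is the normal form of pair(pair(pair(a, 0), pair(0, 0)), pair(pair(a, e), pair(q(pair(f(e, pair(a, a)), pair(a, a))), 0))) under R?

1. pair(pair(pair(a, 0), pair(0, 0)), pair(pair(a, e), pair(q(pair(f(e, pair(a, a)), pair(a, a))), 0)))  →  pair(pair(pair(a, 0), pair(0, 0)), pair(pair(a, e), pair(f(e, pair(a, a)), 0)))   [R1 at 2.2.1]
2. pair(pair(pair(a, 0), pair(0, 0)), pair(pair(a, e), pair(f(e, pair(a, a)), 0)))  →  pair(pair(pair(a, 0), pair(0, 0)), pair(pair(a, e), pair(e, 0)))   [R3 at 2.2.1]

pair(pair(pair(a, 0), pair(0, 0)), pair(pair(a, e), pair(e, 0)))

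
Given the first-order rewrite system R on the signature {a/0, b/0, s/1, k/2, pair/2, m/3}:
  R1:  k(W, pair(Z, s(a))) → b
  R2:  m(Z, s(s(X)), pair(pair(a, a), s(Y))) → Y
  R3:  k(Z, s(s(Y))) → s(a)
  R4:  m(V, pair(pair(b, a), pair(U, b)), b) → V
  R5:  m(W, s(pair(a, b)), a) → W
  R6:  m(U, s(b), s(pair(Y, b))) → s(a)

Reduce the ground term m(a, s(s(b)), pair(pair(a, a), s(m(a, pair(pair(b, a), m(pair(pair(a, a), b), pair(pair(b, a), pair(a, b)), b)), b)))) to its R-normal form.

1. m(a, s(s(b)), pair(pair(a, a), s(m(a, pair(pair(b, a), m(pair(pair(a, a), b), pair(pair(b, a), pair(a, b)), b)), b))))  →  m(a, pair(pair(b, a), m(pair(pair(a, a), b), pair(pair(b, a), pair(a, b)), b)), b)   [R2 at ε]
2. m(a, pair(pair(b, a), m(pair(pair(a, a), b), pair(pair(b, a), pair(a, b)), b)), b)  →  m(a, pair(pair(b, a), pair(pair(a, a), b)), b)   [R4 at 2.2]
3. m(a, pair(pair(b, a), pair(pair(a, a), b)), b)  →  a   [R4 at ε]

a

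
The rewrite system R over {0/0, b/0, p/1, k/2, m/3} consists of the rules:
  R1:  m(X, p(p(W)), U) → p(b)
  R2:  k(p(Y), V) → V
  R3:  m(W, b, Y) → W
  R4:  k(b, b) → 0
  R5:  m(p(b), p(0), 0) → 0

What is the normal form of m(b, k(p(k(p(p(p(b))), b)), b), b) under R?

b

1. m(b, k(p(k(p(p(p(b))), b)), b), b)  →  m(b, b, b)   [R2 at 2]
2. m(b, b, b)  →  b   [R3 at ε]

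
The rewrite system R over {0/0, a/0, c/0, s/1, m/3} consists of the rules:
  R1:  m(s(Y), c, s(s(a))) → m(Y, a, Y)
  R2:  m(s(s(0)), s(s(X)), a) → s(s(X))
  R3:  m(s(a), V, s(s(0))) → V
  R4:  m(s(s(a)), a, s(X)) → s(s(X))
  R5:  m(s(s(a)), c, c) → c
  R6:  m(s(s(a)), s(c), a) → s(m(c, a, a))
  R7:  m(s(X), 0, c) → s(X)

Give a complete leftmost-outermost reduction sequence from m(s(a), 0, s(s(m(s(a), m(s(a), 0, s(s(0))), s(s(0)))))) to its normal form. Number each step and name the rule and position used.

1. m(s(a), 0, s(s(m(s(a), m(s(a), 0, s(s(0))), s(s(0))))))  →  m(s(a), 0, s(s(m(s(a), 0, s(s(0))))))   [R3 at 3.1.1]
2. m(s(a), 0, s(s(m(s(a), 0, s(s(0))))))  →  m(s(a), 0, s(s(0)))   [R3 at 3.1.1]
3. m(s(a), 0, s(s(0)))  →  0   [R3 at ε]

0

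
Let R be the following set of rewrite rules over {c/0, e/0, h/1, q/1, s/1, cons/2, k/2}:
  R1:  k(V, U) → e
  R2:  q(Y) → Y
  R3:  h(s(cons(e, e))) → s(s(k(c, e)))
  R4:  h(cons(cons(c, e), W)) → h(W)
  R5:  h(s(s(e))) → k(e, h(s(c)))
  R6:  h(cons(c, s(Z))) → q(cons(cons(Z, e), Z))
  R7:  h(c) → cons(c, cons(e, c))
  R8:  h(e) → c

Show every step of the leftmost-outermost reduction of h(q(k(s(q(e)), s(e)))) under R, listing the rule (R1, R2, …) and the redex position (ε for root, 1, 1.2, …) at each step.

1. h(q(k(s(q(e)), s(e))))  →  h(k(s(q(e)), s(e)))   [R2 at 1]
2. h(k(s(q(e)), s(e)))  →  h(e)   [R1 at 1]
3. h(e)  →  c   [R8 at ε]

c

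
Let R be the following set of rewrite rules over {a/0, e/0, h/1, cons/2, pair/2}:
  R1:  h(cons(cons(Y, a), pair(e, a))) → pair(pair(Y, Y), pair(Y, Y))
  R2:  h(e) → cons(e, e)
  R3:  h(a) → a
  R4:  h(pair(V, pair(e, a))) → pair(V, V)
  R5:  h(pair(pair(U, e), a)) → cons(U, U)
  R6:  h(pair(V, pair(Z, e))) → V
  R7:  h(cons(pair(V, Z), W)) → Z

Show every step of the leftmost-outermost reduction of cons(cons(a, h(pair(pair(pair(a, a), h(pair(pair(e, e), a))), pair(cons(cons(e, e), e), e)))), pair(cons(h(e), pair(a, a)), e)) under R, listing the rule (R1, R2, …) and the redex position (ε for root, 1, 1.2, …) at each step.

1. cons(cons(a, h(pair(pair(pair(a, a), h(pair(pair(e, e), a))), pair(cons(cons(e, e), e), e)))), pair(cons(h(e), pair(a, a)), e))  →  cons(cons(a, pair(pair(a, a), h(pair(pair(e, e), a)))), pair(cons(h(e), pair(a, a)), e))   [R6 at 1.2]
2. cons(cons(a, pair(pair(a, a), h(pair(pair(e, e), a)))), pair(cons(h(e), pair(a, a)), e))  →  cons(cons(a, pair(pair(a, a), cons(e, e))), pair(cons(h(e), pair(a, a)), e))   [R5 at 1.2.2]
3. cons(cons(a, pair(pair(a, a), cons(e, e))), pair(cons(h(e), pair(a, a)), e))  →  cons(cons(a, pair(pair(a, a), cons(e, e))), pair(cons(cons(e, e), pair(a, a)), e))   [R2 at 2.1.1]

cons(cons(a, pair(pair(a, a), cons(e, e))), pair(cons(cons(e, e), pair(a, a)), e))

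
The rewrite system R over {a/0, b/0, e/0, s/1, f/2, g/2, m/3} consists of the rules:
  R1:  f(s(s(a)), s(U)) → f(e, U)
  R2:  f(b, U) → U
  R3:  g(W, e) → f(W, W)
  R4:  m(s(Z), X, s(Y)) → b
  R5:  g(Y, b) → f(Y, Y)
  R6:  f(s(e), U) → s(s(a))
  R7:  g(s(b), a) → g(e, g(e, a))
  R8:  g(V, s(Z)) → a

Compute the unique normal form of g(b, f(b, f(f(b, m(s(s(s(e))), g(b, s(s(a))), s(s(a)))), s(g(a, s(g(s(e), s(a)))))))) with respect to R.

1. g(b, f(b, f(f(b, m(s(s(s(e))), g(b, s(s(a))), s(s(a)))), s(g(a, s(g(s(e), s(a))))))))  →  g(b, f(f(b, m(s(s(s(e))), g(b, s(s(a))), s(s(a)))), s(g(a, s(g(s(e), s(a)))))))   [R2 at 2]
2. g(b, f(f(b, m(s(s(s(e))), g(b, s(s(a))), s(s(a)))), s(g(a, s(g(s(e), s(a)))))))  →  g(b, f(m(s(s(s(e))), g(b, s(s(a))), s(s(a))), s(g(a, s(g(s(e), s(a)))))))   [R2 at 2.1]
3. g(b, f(m(s(s(s(e))), g(b, s(s(a))), s(s(a))), s(g(a, s(g(s(e), s(a)))))))  →  g(b, f(b, s(g(a, s(g(s(e), s(a)))))))   [R4 at 2.1]
4. g(b, f(b, s(g(a, s(g(s(e), s(a)))))))  →  g(b, s(g(a, s(g(s(e), s(a))))))   [R2 at 2]
5. g(b, s(g(a, s(g(s(e), s(a))))))  →  a   [R8 at ε]

a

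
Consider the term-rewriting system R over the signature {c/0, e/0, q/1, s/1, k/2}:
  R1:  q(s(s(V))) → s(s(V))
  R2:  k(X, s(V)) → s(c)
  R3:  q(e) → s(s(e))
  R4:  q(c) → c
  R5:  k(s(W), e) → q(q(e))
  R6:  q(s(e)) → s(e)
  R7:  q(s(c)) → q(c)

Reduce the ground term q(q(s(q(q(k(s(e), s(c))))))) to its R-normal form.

1. q(q(s(q(q(k(s(e), s(c)))))))  →  q(q(s(q(q(s(c))))))   [R2 at 1.1.1.1.1]
2. q(q(s(q(q(s(c))))))  →  q(q(s(q(q(c)))))   [R7 at 1.1.1.1]
3. q(q(s(q(q(c)))))  →  q(q(s(q(c))))   [R4 at 1.1.1.1]
4. q(q(s(q(c))))  →  q(q(s(c)))   [R4 at 1.1.1]
5. q(q(s(c)))  →  q(q(c))   [R7 at 1]
6. q(q(c))  →  q(c)   [R4 at 1]
7. q(c)  →  c   [R4 at ε]

c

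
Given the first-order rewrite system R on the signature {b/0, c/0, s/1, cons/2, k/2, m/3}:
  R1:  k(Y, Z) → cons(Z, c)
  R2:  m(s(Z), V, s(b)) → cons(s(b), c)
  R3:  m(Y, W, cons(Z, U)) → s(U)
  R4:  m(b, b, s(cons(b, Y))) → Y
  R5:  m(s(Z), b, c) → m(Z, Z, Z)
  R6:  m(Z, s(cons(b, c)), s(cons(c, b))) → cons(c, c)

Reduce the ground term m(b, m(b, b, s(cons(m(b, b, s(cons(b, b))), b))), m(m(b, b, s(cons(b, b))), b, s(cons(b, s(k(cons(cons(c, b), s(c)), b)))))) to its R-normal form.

c

1. m(b, m(b, b, s(cons(m(b, b, s(cons(b, b))), b))), m(m(b, b, s(cons(b, b))), b, s(cons(b, s(k(cons(cons(c, b), s(c)), b))))))  →  m(b, m(b, b, s(cons(b, b))), m(m(b, b, s(cons(b, b))), b, s(cons(b, s(k(cons(cons(c, b), s(c)), b))))))   [R4 at 2.3.1.1]
2. m(b, m(b, b, s(cons(b, b))), m(m(b, b, s(cons(b, b))), b, s(cons(b, s(k(cons(cons(c, b), s(c)), b))))))  →  m(b, b, m(m(b, b, s(cons(b, b))), b, s(cons(b, s(k(cons(cons(c, b), s(c)), b))))))   [R4 at 2]
3. m(b, b, m(m(b, b, s(cons(b, b))), b, s(cons(b, s(k(cons(cons(c, b), s(c)), b))))))  →  m(b, b, m(b, b, s(cons(b, s(k(cons(cons(c, b), s(c)), b))))))   [R4 at 3.1]
4. m(b, b, m(b, b, s(cons(b, s(k(cons(cons(c, b), s(c)), b))))))  →  m(b, b, s(k(cons(cons(c, b), s(c)), b)))   [R4 at 3]
5. m(b, b, s(k(cons(cons(c, b), s(c)), b)))  →  m(b, b, s(cons(b, c)))   [R1 at 3.1]
6. m(b, b, s(cons(b, c)))  →  c   [R4 at ε]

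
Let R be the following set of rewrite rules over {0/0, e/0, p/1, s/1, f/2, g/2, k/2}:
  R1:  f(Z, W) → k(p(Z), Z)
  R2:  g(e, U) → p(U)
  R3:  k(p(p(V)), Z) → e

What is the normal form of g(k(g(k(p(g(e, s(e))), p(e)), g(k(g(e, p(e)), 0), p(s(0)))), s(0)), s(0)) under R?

p(s(0))

1. g(k(g(k(p(g(e, s(e))), p(e)), g(k(g(e, p(e)), 0), p(s(0)))), s(0)), s(0))  →  g(k(g(k(p(p(s(e))), p(e)), g(k(g(e, p(e)), 0), p(s(0)))), s(0)), s(0))   [R2 at 1.1.1.1.1]
2. g(k(g(k(p(p(s(e))), p(e)), g(k(g(e, p(e)), 0), p(s(0)))), s(0)), s(0))  →  g(k(g(e, g(k(g(e, p(e)), 0), p(s(0)))), s(0)), s(0))   [R3 at 1.1.1]
3. g(k(g(e, g(k(g(e, p(e)), 0), p(s(0)))), s(0)), s(0))  →  g(k(p(g(k(g(e, p(e)), 0), p(s(0)))), s(0)), s(0))   [R2 at 1.1]
4. g(k(p(g(k(g(e, p(e)), 0), p(s(0)))), s(0)), s(0))  →  g(k(p(g(k(p(p(e)), 0), p(s(0)))), s(0)), s(0))   [R2 at 1.1.1.1.1]
5. g(k(p(g(k(p(p(e)), 0), p(s(0)))), s(0)), s(0))  →  g(k(p(g(e, p(s(0)))), s(0)), s(0))   [R3 at 1.1.1.1]
6. g(k(p(g(e, p(s(0)))), s(0)), s(0))  →  g(k(p(p(p(s(0)))), s(0)), s(0))   [R2 at 1.1.1]
7. g(k(p(p(p(s(0)))), s(0)), s(0))  →  g(e, s(0))   [R3 at 1]
8. g(e, s(0))  →  p(s(0))   [R2 at ε]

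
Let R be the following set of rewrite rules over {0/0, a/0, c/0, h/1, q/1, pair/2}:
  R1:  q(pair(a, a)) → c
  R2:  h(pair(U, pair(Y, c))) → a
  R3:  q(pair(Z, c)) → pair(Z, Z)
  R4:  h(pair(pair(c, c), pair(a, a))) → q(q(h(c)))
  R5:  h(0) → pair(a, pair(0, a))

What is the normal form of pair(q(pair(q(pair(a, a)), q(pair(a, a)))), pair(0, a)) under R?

pair(pair(c, c), pair(0, a))

1. pair(q(pair(q(pair(a, a)), q(pair(a, a)))), pair(0, a))  →  pair(q(pair(c, q(pair(a, a)))), pair(0, a))   [R1 at 1.1.1]
2. pair(q(pair(c, q(pair(a, a)))), pair(0, a))  →  pair(q(pair(c, c)), pair(0, a))   [R1 at 1.1.2]
3. pair(q(pair(c, c)), pair(0, a))  →  pair(pair(c, c), pair(0, a))   [R3 at 1]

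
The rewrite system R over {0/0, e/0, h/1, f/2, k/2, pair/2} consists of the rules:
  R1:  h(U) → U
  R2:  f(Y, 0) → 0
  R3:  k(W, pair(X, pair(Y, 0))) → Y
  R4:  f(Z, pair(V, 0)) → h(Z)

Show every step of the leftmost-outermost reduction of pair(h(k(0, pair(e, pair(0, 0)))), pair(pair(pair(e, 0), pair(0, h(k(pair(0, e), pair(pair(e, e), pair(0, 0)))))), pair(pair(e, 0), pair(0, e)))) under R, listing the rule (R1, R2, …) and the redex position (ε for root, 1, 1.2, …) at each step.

1. pair(h(k(0, pair(e, pair(0, 0)))), pair(pair(pair(e, 0), pair(0, h(k(pair(0, e), pair(pair(e, e), pair(0, 0)))))), pair(pair(e, 0), pair(0, e))))  →  pair(k(0, pair(e, pair(0, 0))), pair(pair(pair(e, 0), pair(0, h(k(pair(0, e), pair(pair(e, e), pair(0, 0)))))), pair(pair(e, 0), pair(0, e))))   [R1 at 1]
2. pair(k(0, pair(e, pair(0, 0))), pair(pair(pair(e, 0), pair(0, h(k(pair(0, e), pair(pair(e, e), pair(0, 0)))))), pair(pair(e, 0), pair(0, e))))  →  pair(0, pair(pair(pair(e, 0), pair(0, h(k(pair(0, e), pair(pair(e, e), pair(0, 0)))))), pair(pair(e, 0), pair(0, e))))   [R3 at 1]
3. pair(0, pair(pair(pair(e, 0), pair(0, h(k(pair(0, e), pair(pair(e, e), pair(0, 0)))))), pair(pair(e, 0), pair(0, e))))  →  pair(0, pair(pair(pair(e, 0), pair(0, k(pair(0, e), pair(pair(e, e), pair(0, 0))))), pair(pair(e, 0), pair(0, e))))   [R1 at 2.1.2.2]
4. pair(0, pair(pair(pair(e, 0), pair(0, k(pair(0, e), pair(pair(e, e), pair(0, 0))))), pair(pair(e, 0), pair(0, e))))  →  pair(0, pair(pair(pair(e, 0), pair(0, 0)), pair(pair(e, 0), pair(0, e))))   [R3 at 2.1.2.2]

pair(0, pair(pair(pair(e, 0), pair(0, 0)), pair(pair(e, 0), pair(0, e))))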